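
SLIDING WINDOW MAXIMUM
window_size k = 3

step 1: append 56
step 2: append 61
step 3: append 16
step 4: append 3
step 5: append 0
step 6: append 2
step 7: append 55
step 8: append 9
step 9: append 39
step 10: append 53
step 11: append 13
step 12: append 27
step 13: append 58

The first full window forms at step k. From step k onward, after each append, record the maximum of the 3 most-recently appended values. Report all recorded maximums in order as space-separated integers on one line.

step 1: append 56 -> window=[56] (not full yet)
step 2: append 61 -> window=[56, 61] (not full yet)
step 3: append 16 -> window=[56, 61, 16] -> max=61
step 4: append 3 -> window=[61, 16, 3] -> max=61
step 5: append 0 -> window=[16, 3, 0] -> max=16
step 6: append 2 -> window=[3, 0, 2] -> max=3
step 7: append 55 -> window=[0, 2, 55] -> max=55
step 8: append 9 -> window=[2, 55, 9] -> max=55
step 9: append 39 -> window=[55, 9, 39] -> max=55
step 10: append 53 -> window=[9, 39, 53] -> max=53
step 11: append 13 -> window=[39, 53, 13] -> max=53
step 12: append 27 -> window=[53, 13, 27] -> max=53
step 13: append 58 -> window=[13, 27, 58] -> max=58

Answer: 61 61 16 3 55 55 55 53 53 53 58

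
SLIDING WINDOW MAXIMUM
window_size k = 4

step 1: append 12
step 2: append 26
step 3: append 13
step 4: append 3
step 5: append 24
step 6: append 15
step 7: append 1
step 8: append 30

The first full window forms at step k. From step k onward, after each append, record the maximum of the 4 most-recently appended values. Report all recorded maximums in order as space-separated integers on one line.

step 1: append 12 -> window=[12] (not full yet)
step 2: append 26 -> window=[12, 26] (not full yet)
step 3: append 13 -> window=[12, 26, 13] (not full yet)
step 4: append 3 -> window=[12, 26, 13, 3] -> max=26
step 5: append 24 -> window=[26, 13, 3, 24] -> max=26
step 6: append 15 -> window=[13, 3, 24, 15] -> max=24
step 7: append 1 -> window=[3, 24, 15, 1] -> max=24
step 8: append 30 -> window=[24, 15, 1, 30] -> max=30

Answer: 26 26 24 24 30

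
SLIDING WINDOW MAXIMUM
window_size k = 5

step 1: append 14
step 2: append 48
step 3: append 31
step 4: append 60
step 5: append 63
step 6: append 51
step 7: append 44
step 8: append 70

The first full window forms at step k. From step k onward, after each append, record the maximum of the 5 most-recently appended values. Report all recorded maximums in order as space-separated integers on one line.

step 1: append 14 -> window=[14] (not full yet)
step 2: append 48 -> window=[14, 48] (not full yet)
step 3: append 31 -> window=[14, 48, 31] (not full yet)
step 4: append 60 -> window=[14, 48, 31, 60] (not full yet)
step 5: append 63 -> window=[14, 48, 31, 60, 63] -> max=63
step 6: append 51 -> window=[48, 31, 60, 63, 51] -> max=63
step 7: append 44 -> window=[31, 60, 63, 51, 44] -> max=63
step 8: append 70 -> window=[60, 63, 51, 44, 70] -> max=70

Answer: 63 63 63 70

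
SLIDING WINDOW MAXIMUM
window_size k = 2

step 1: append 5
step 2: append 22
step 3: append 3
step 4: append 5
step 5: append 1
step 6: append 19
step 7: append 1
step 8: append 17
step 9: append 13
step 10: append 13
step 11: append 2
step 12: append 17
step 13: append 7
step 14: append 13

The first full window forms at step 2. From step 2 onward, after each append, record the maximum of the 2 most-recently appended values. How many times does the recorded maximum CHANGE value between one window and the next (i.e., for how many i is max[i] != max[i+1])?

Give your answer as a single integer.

Answer: 6

Derivation:
step 1: append 5 -> window=[5] (not full yet)
step 2: append 22 -> window=[5, 22] -> max=22
step 3: append 3 -> window=[22, 3] -> max=22
step 4: append 5 -> window=[3, 5] -> max=5
step 5: append 1 -> window=[5, 1] -> max=5
step 6: append 19 -> window=[1, 19] -> max=19
step 7: append 1 -> window=[19, 1] -> max=19
step 8: append 17 -> window=[1, 17] -> max=17
step 9: append 13 -> window=[17, 13] -> max=17
step 10: append 13 -> window=[13, 13] -> max=13
step 11: append 2 -> window=[13, 2] -> max=13
step 12: append 17 -> window=[2, 17] -> max=17
step 13: append 7 -> window=[17, 7] -> max=17
step 14: append 13 -> window=[7, 13] -> max=13
Recorded maximums: 22 22 5 5 19 19 17 17 13 13 17 17 13
Changes between consecutive maximums: 6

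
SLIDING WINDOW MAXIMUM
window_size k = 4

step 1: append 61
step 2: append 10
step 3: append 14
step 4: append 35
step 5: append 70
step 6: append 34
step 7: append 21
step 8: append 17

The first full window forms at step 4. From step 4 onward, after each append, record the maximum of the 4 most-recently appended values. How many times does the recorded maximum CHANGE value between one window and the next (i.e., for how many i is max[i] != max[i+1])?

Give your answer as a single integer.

step 1: append 61 -> window=[61] (not full yet)
step 2: append 10 -> window=[61, 10] (not full yet)
step 3: append 14 -> window=[61, 10, 14] (not full yet)
step 4: append 35 -> window=[61, 10, 14, 35] -> max=61
step 5: append 70 -> window=[10, 14, 35, 70] -> max=70
step 6: append 34 -> window=[14, 35, 70, 34] -> max=70
step 7: append 21 -> window=[35, 70, 34, 21] -> max=70
step 8: append 17 -> window=[70, 34, 21, 17] -> max=70
Recorded maximums: 61 70 70 70 70
Changes between consecutive maximums: 1

Answer: 1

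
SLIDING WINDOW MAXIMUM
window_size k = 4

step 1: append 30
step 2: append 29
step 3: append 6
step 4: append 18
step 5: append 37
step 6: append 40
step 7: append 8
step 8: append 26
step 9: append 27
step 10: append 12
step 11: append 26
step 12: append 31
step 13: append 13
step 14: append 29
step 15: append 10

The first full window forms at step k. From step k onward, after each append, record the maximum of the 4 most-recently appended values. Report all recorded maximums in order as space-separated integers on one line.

step 1: append 30 -> window=[30] (not full yet)
step 2: append 29 -> window=[30, 29] (not full yet)
step 3: append 6 -> window=[30, 29, 6] (not full yet)
step 4: append 18 -> window=[30, 29, 6, 18] -> max=30
step 5: append 37 -> window=[29, 6, 18, 37] -> max=37
step 6: append 40 -> window=[6, 18, 37, 40] -> max=40
step 7: append 8 -> window=[18, 37, 40, 8] -> max=40
step 8: append 26 -> window=[37, 40, 8, 26] -> max=40
step 9: append 27 -> window=[40, 8, 26, 27] -> max=40
step 10: append 12 -> window=[8, 26, 27, 12] -> max=27
step 11: append 26 -> window=[26, 27, 12, 26] -> max=27
step 12: append 31 -> window=[27, 12, 26, 31] -> max=31
step 13: append 13 -> window=[12, 26, 31, 13] -> max=31
step 14: append 29 -> window=[26, 31, 13, 29] -> max=31
step 15: append 10 -> window=[31, 13, 29, 10] -> max=31

Answer: 30 37 40 40 40 40 27 27 31 31 31 31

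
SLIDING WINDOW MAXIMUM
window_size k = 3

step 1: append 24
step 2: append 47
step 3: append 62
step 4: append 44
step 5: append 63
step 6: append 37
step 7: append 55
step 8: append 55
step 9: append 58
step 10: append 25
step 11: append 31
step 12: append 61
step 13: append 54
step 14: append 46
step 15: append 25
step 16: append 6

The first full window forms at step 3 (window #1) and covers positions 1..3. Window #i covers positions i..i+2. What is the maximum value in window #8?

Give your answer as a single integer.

Answer: 58

Derivation:
step 1: append 24 -> window=[24] (not full yet)
step 2: append 47 -> window=[24, 47] (not full yet)
step 3: append 62 -> window=[24, 47, 62] -> max=62
step 4: append 44 -> window=[47, 62, 44] -> max=62
step 5: append 63 -> window=[62, 44, 63] -> max=63
step 6: append 37 -> window=[44, 63, 37] -> max=63
step 7: append 55 -> window=[63, 37, 55] -> max=63
step 8: append 55 -> window=[37, 55, 55] -> max=55
step 9: append 58 -> window=[55, 55, 58] -> max=58
step 10: append 25 -> window=[55, 58, 25] -> max=58
Window #8 max = 58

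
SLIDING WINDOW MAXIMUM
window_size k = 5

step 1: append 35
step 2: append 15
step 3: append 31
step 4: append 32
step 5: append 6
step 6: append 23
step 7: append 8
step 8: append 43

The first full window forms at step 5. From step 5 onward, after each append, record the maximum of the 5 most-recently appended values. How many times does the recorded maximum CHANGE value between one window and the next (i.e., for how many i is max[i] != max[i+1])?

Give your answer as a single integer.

Answer: 2

Derivation:
step 1: append 35 -> window=[35] (not full yet)
step 2: append 15 -> window=[35, 15] (not full yet)
step 3: append 31 -> window=[35, 15, 31] (not full yet)
step 4: append 32 -> window=[35, 15, 31, 32] (not full yet)
step 5: append 6 -> window=[35, 15, 31, 32, 6] -> max=35
step 6: append 23 -> window=[15, 31, 32, 6, 23] -> max=32
step 7: append 8 -> window=[31, 32, 6, 23, 8] -> max=32
step 8: append 43 -> window=[32, 6, 23, 8, 43] -> max=43
Recorded maximums: 35 32 32 43
Changes between consecutive maximums: 2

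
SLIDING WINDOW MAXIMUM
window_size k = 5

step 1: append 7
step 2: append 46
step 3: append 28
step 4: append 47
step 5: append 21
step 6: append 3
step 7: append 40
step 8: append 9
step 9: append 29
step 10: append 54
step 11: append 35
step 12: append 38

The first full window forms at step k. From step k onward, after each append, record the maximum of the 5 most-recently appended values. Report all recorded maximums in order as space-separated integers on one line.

step 1: append 7 -> window=[7] (not full yet)
step 2: append 46 -> window=[7, 46] (not full yet)
step 3: append 28 -> window=[7, 46, 28] (not full yet)
step 4: append 47 -> window=[7, 46, 28, 47] (not full yet)
step 5: append 21 -> window=[7, 46, 28, 47, 21] -> max=47
step 6: append 3 -> window=[46, 28, 47, 21, 3] -> max=47
step 7: append 40 -> window=[28, 47, 21, 3, 40] -> max=47
step 8: append 9 -> window=[47, 21, 3, 40, 9] -> max=47
step 9: append 29 -> window=[21, 3, 40, 9, 29] -> max=40
step 10: append 54 -> window=[3, 40, 9, 29, 54] -> max=54
step 11: append 35 -> window=[40, 9, 29, 54, 35] -> max=54
step 12: append 38 -> window=[9, 29, 54, 35, 38] -> max=54

Answer: 47 47 47 47 40 54 54 54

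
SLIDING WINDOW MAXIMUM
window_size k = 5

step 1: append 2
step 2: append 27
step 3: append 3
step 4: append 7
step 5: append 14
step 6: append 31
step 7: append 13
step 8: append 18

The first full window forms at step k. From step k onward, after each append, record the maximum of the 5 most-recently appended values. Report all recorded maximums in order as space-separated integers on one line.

step 1: append 2 -> window=[2] (not full yet)
step 2: append 27 -> window=[2, 27] (not full yet)
step 3: append 3 -> window=[2, 27, 3] (not full yet)
step 4: append 7 -> window=[2, 27, 3, 7] (not full yet)
step 5: append 14 -> window=[2, 27, 3, 7, 14] -> max=27
step 6: append 31 -> window=[27, 3, 7, 14, 31] -> max=31
step 7: append 13 -> window=[3, 7, 14, 31, 13] -> max=31
step 8: append 18 -> window=[7, 14, 31, 13, 18] -> max=31

Answer: 27 31 31 31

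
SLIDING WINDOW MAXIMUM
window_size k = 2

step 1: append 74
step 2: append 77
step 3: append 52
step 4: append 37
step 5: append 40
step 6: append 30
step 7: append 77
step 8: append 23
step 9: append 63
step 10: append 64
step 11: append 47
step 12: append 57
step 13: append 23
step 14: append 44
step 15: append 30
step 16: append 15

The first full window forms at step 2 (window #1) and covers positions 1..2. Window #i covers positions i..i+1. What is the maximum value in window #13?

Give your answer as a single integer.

step 1: append 74 -> window=[74] (not full yet)
step 2: append 77 -> window=[74, 77] -> max=77
step 3: append 52 -> window=[77, 52] -> max=77
step 4: append 37 -> window=[52, 37] -> max=52
step 5: append 40 -> window=[37, 40] -> max=40
step 6: append 30 -> window=[40, 30] -> max=40
step 7: append 77 -> window=[30, 77] -> max=77
step 8: append 23 -> window=[77, 23] -> max=77
step 9: append 63 -> window=[23, 63] -> max=63
step 10: append 64 -> window=[63, 64] -> max=64
step 11: append 47 -> window=[64, 47] -> max=64
step 12: append 57 -> window=[47, 57] -> max=57
step 13: append 23 -> window=[57, 23] -> max=57
step 14: append 44 -> window=[23, 44] -> max=44
Window #13 max = 44

Answer: 44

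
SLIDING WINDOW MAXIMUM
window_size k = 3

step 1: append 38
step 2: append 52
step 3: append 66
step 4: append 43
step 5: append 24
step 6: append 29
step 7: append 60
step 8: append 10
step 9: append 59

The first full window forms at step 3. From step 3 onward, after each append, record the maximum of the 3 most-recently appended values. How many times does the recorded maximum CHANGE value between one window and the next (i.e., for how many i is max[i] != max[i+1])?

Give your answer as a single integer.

Answer: 2

Derivation:
step 1: append 38 -> window=[38] (not full yet)
step 2: append 52 -> window=[38, 52] (not full yet)
step 3: append 66 -> window=[38, 52, 66] -> max=66
step 4: append 43 -> window=[52, 66, 43] -> max=66
step 5: append 24 -> window=[66, 43, 24] -> max=66
step 6: append 29 -> window=[43, 24, 29] -> max=43
step 7: append 60 -> window=[24, 29, 60] -> max=60
step 8: append 10 -> window=[29, 60, 10] -> max=60
step 9: append 59 -> window=[60, 10, 59] -> max=60
Recorded maximums: 66 66 66 43 60 60 60
Changes between consecutive maximums: 2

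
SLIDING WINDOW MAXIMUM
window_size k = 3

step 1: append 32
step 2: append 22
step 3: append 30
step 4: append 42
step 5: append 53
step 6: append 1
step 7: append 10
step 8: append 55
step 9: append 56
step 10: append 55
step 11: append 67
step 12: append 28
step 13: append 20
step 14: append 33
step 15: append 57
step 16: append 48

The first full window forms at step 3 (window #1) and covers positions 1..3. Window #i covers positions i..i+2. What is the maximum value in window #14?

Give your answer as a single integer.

step 1: append 32 -> window=[32] (not full yet)
step 2: append 22 -> window=[32, 22] (not full yet)
step 3: append 30 -> window=[32, 22, 30] -> max=32
step 4: append 42 -> window=[22, 30, 42] -> max=42
step 5: append 53 -> window=[30, 42, 53] -> max=53
step 6: append 1 -> window=[42, 53, 1] -> max=53
step 7: append 10 -> window=[53, 1, 10] -> max=53
step 8: append 55 -> window=[1, 10, 55] -> max=55
step 9: append 56 -> window=[10, 55, 56] -> max=56
step 10: append 55 -> window=[55, 56, 55] -> max=56
step 11: append 67 -> window=[56, 55, 67] -> max=67
step 12: append 28 -> window=[55, 67, 28] -> max=67
step 13: append 20 -> window=[67, 28, 20] -> max=67
step 14: append 33 -> window=[28, 20, 33] -> max=33
step 15: append 57 -> window=[20, 33, 57] -> max=57
step 16: append 48 -> window=[33, 57, 48] -> max=57
Window #14 max = 57

Answer: 57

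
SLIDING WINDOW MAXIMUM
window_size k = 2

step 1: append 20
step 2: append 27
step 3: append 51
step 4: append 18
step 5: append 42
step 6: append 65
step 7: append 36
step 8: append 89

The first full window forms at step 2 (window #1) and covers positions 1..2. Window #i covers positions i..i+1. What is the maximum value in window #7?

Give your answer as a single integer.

Answer: 89

Derivation:
step 1: append 20 -> window=[20] (not full yet)
step 2: append 27 -> window=[20, 27] -> max=27
step 3: append 51 -> window=[27, 51] -> max=51
step 4: append 18 -> window=[51, 18] -> max=51
step 5: append 42 -> window=[18, 42] -> max=42
step 6: append 65 -> window=[42, 65] -> max=65
step 7: append 36 -> window=[65, 36] -> max=65
step 8: append 89 -> window=[36, 89] -> max=89
Window #7 max = 89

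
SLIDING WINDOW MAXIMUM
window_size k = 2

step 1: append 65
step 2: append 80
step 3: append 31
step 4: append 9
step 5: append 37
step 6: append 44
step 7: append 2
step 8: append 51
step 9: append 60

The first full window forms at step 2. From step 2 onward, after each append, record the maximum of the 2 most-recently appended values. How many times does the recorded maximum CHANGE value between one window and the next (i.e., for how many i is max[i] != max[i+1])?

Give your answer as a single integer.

Answer: 5

Derivation:
step 1: append 65 -> window=[65] (not full yet)
step 2: append 80 -> window=[65, 80] -> max=80
step 3: append 31 -> window=[80, 31] -> max=80
step 4: append 9 -> window=[31, 9] -> max=31
step 5: append 37 -> window=[9, 37] -> max=37
step 6: append 44 -> window=[37, 44] -> max=44
step 7: append 2 -> window=[44, 2] -> max=44
step 8: append 51 -> window=[2, 51] -> max=51
step 9: append 60 -> window=[51, 60] -> max=60
Recorded maximums: 80 80 31 37 44 44 51 60
Changes between consecutive maximums: 5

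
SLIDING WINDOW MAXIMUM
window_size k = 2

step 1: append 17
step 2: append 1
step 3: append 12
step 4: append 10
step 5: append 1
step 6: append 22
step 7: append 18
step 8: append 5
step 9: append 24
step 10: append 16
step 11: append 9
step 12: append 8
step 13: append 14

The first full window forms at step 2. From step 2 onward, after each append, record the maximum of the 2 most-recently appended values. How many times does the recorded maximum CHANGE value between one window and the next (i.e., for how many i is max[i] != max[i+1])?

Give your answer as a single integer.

Answer: 8

Derivation:
step 1: append 17 -> window=[17] (not full yet)
step 2: append 1 -> window=[17, 1] -> max=17
step 3: append 12 -> window=[1, 12] -> max=12
step 4: append 10 -> window=[12, 10] -> max=12
step 5: append 1 -> window=[10, 1] -> max=10
step 6: append 22 -> window=[1, 22] -> max=22
step 7: append 18 -> window=[22, 18] -> max=22
step 8: append 5 -> window=[18, 5] -> max=18
step 9: append 24 -> window=[5, 24] -> max=24
step 10: append 16 -> window=[24, 16] -> max=24
step 11: append 9 -> window=[16, 9] -> max=16
step 12: append 8 -> window=[9, 8] -> max=9
step 13: append 14 -> window=[8, 14] -> max=14
Recorded maximums: 17 12 12 10 22 22 18 24 24 16 9 14
Changes between consecutive maximums: 8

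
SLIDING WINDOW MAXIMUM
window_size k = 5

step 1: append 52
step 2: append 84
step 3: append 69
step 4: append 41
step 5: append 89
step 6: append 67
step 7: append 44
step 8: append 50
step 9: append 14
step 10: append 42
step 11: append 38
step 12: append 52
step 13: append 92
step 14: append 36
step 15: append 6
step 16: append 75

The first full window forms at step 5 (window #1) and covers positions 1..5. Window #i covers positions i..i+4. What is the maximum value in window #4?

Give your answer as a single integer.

step 1: append 52 -> window=[52] (not full yet)
step 2: append 84 -> window=[52, 84] (not full yet)
step 3: append 69 -> window=[52, 84, 69] (not full yet)
step 4: append 41 -> window=[52, 84, 69, 41] (not full yet)
step 5: append 89 -> window=[52, 84, 69, 41, 89] -> max=89
step 6: append 67 -> window=[84, 69, 41, 89, 67] -> max=89
step 7: append 44 -> window=[69, 41, 89, 67, 44] -> max=89
step 8: append 50 -> window=[41, 89, 67, 44, 50] -> max=89
Window #4 max = 89

Answer: 89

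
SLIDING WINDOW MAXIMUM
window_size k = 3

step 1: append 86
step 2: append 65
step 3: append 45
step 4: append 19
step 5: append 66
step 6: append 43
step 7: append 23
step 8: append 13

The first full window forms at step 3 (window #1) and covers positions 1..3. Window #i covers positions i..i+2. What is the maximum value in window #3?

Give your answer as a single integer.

Answer: 66

Derivation:
step 1: append 86 -> window=[86] (not full yet)
step 2: append 65 -> window=[86, 65] (not full yet)
step 3: append 45 -> window=[86, 65, 45] -> max=86
step 4: append 19 -> window=[65, 45, 19] -> max=65
step 5: append 66 -> window=[45, 19, 66] -> max=66
Window #3 max = 66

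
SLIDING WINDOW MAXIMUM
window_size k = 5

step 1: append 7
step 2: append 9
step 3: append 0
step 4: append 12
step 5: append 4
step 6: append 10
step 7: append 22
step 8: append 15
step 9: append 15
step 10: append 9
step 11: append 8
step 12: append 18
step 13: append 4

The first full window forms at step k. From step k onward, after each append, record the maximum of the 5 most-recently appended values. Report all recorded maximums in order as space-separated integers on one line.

Answer: 12 12 22 22 22 22 22 18 18

Derivation:
step 1: append 7 -> window=[7] (not full yet)
step 2: append 9 -> window=[7, 9] (not full yet)
step 3: append 0 -> window=[7, 9, 0] (not full yet)
step 4: append 12 -> window=[7, 9, 0, 12] (not full yet)
step 5: append 4 -> window=[7, 9, 0, 12, 4] -> max=12
step 6: append 10 -> window=[9, 0, 12, 4, 10] -> max=12
step 7: append 22 -> window=[0, 12, 4, 10, 22] -> max=22
step 8: append 15 -> window=[12, 4, 10, 22, 15] -> max=22
step 9: append 15 -> window=[4, 10, 22, 15, 15] -> max=22
step 10: append 9 -> window=[10, 22, 15, 15, 9] -> max=22
step 11: append 8 -> window=[22, 15, 15, 9, 8] -> max=22
step 12: append 18 -> window=[15, 15, 9, 8, 18] -> max=18
step 13: append 4 -> window=[15, 9, 8, 18, 4] -> max=18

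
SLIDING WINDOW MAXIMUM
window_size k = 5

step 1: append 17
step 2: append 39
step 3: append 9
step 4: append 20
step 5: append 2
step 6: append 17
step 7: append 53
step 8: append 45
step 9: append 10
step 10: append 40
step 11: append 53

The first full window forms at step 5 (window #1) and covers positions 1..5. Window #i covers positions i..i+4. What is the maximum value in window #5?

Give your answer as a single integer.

Answer: 53

Derivation:
step 1: append 17 -> window=[17] (not full yet)
step 2: append 39 -> window=[17, 39] (not full yet)
step 3: append 9 -> window=[17, 39, 9] (not full yet)
step 4: append 20 -> window=[17, 39, 9, 20] (not full yet)
step 5: append 2 -> window=[17, 39, 9, 20, 2] -> max=39
step 6: append 17 -> window=[39, 9, 20, 2, 17] -> max=39
step 7: append 53 -> window=[9, 20, 2, 17, 53] -> max=53
step 8: append 45 -> window=[20, 2, 17, 53, 45] -> max=53
step 9: append 10 -> window=[2, 17, 53, 45, 10] -> max=53
Window #5 max = 53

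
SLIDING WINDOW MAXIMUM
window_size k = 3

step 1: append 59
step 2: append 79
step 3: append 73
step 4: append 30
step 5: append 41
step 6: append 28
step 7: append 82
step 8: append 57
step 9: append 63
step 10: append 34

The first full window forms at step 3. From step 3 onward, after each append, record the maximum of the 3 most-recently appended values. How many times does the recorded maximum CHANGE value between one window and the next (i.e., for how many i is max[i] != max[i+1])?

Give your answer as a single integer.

Answer: 4

Derivation:
step 1: append 59 -> window=[59] (not full yet)
step 2: append 79 -> window=[59, 79] (not full yet)
step 3: append 73 -> window=[59, 79, 73] -> max=79
step 4: append 30 -> window=[79, 73, 30] -> max=79
step 5: append 41 -> window=[73, 30, 41] -> max=73
step 6: append 28 -> window=[30, 41, 28] -> max=41
step 7: append 82 -> window=[41, 28, 82] -> max=82
step 8: append 57 -> window=[28, 82, 57] -> max=82
step 9: append 63 -> window=[82, 57, 63] -> max=82
step 10: append 34 -> window=[57, 63, 34] -> max=63
Recorded maximums: 79 79 73 41 82 82 82 63
Changes between consecutive maximums: 4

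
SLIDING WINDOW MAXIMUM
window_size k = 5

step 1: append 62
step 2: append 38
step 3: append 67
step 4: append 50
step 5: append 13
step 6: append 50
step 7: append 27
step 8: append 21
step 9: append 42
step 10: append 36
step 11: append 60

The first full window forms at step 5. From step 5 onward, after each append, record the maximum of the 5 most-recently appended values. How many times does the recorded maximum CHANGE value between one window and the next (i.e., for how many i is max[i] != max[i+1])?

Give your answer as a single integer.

Answer: 2

Derivation:
step 1: append 62 -> window=[62] (not full yet)
step 2: append 38 -> window=[62, 38] (not full yet)
step 3: append 67 -> window=[62, 38, 67] (not full yet)
step 4: append 50 -> window=[62, 38, 67, 50] (not full yet)
step 5: append 13 -> window=[62, 38, 67, 50, 13] -> max=67
step 6: append 50 -> window=[38, 67, 50, 13, 50] -> max=67
step 7: append 27 -> window=[67, 50, 13, 50, 27] -> max=67
step 8: append 21 -> window=[50, 13, 50, 27, 21] -> max=50
step 9: append 42 -> window=[13, 50, 27, 21, 42] -> max=50
step 10: append 36 -> window=[50, 27, 21, 42, 36] -> max=50
step 11: append 60 -> window=[27, 21, 42, 36, 60] -> max=60
Recorded maximums: 67 67 67 50 50 50 60
Changes between consecutive maximums: 2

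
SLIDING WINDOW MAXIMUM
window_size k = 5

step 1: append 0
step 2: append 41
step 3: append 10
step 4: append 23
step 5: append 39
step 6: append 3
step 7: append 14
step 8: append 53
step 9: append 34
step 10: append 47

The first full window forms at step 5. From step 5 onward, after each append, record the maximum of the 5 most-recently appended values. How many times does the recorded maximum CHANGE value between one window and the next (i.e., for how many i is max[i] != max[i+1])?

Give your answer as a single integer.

Answer: 2

Derivation:
step 1: append 0 -> window=[0] (not full yet)
step 2: append 41 -> window=[0, 41] (not full yet)
step 3: append 10 -> window=[0, 41, 10] (not full yet)
step 4: append 23 -> window=[0, 41, 10, 23] (not full yet)
step 5: append 39 -> window=[0, 41, 10, 23, 39] -> max=41
step 6: append 3 -> window=[41, 10, 23, 39, 3] -> max=41
step 7: append 14 -> window=[10, 23, 39, 3, 14] -> max=39
step 8: append 53 -> window=[23, 39, 3, 14, 53] -> max=53
step 9: append 34 -> window=[39, 3, 14, 53, 34] -> max=53
step 10: append 47 -> window=[3, 14, 53, 34, 47] -> max=53
Recorded maximums: 41 41 39 53 53 53
Changes between consecutive maximums: 2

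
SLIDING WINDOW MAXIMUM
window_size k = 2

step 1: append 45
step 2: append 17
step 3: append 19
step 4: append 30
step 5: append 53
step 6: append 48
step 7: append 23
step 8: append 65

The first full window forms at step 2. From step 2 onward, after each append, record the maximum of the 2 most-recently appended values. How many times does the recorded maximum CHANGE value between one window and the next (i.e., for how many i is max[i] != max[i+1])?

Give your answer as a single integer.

step 1: append 45 -> window=[45] (not full yet)
step 2: append 17 -> window=[45, 17] -> max=45
step 3: append 19 -> window=[17, 19] -> max=19
step 4: append 30 -> window=[19, 30] -> max=30
step 5: append 53 -> window=[30, 53] -> max=53
step 6: append 48 -> window=[53, 48] -> max=53
step 7: append 23 -> window=[48, 23] -> max=48
step 8: append 65 -> window=[23, 65] -> max=65
Recorded maximums: 45 19 30 53 53 48 65
Changes between consecutive maximums: 5

Answer: 5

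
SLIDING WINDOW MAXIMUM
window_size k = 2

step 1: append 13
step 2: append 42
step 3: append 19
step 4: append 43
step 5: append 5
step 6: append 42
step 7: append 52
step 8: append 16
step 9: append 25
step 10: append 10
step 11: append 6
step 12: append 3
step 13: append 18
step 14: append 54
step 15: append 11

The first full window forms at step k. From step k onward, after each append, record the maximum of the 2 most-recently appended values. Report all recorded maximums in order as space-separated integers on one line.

step 1: append 13 -> window=[13] (not full yet)
step 2: append 42 -> window=[13, 42] -> max=42
step 3: append 19 -> window=[42, 19] -> max=42
step 4: append 43 -> window=[19, 43] -> max=43
step 5: append 5 -> window=[43, 5] -> max=43
step 6: append 42 -> window=[5, 42] -> max=42
step 7: append 52 -> window=[42, 52] -> max=52
step 8: append 16 -> window=[52, 16] -> max=52
step 9: append 25 -> window=[16, 25] -> max=25
step 10: append 10 -> window=[25, 10] -> max=25
step 11: append 6 -> window=[10, 6] -> max=10
step 12: append 3 -> window=[6, 3] -> max=6
step 13: append 18 -> window=[3, 18] -> max=18
step 14: append 54 -> window=[18, 54] -> max=54
step 15: append 11 -> window=[54, 11] -> max=54

Answer: 42 42 43 43 42 52 52 25 25 10 6 18 54 54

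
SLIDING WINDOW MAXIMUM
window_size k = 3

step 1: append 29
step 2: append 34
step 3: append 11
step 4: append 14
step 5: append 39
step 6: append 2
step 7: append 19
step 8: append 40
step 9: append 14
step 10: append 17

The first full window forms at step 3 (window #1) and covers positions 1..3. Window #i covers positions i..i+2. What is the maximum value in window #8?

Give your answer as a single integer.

step 1: append 29 -> window=[29] (not full yet)
step 2: append 34 -> window=[29, 34] (not full yet)
step 3: append 11 -> window=[29, 34, 11] -> max=34
step 4: append 14 -> window=[34, 11, 14] -> max=34
step 5: append 39 -> window=[11, 14, 39] -> max=39
step 6: append 2 -> window=[14, 39, 2] -> max=39
step 7: append 19 -> window=[39, 2, 19] -> max=39
step 8: append 40 -> window=[2, 19, 40] -> max=40
step 9: append 14 -> window=[19, 40, 14] -> max=40
step 10: append 17 -> window=[40, 14, 17] -> max=40
Window #8 max = 40

Answer: 40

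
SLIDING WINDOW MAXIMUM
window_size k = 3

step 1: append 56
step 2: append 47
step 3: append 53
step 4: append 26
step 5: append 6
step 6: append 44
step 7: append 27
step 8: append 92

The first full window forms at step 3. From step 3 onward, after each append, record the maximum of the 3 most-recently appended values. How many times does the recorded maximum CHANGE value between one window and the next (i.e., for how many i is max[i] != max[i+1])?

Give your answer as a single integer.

Answer: 3

Derivation:
step 1: append 56 -> window=[56] (not full yet)
step 2: append 47 -> window=[56, 47] (not full yet)
step 3: append 53 -> window=[56, 47, 53] -> max=56
step 4: append 26 -> window=[47, 53, 26] -> max=53
step 5: append 6 -> window=[53, 26, 6] -> max=53
step 6: append 44 -> window=[26, 6, 44] -> max=44
step 7: append 27 -> window=[6, 44, 27] -> max=44
step 8: append 92 -> window=[44, 27, 92] -> max=92
Recorded maximums: 56 53 53 44 44 92
Changes between consecutive maximums: 3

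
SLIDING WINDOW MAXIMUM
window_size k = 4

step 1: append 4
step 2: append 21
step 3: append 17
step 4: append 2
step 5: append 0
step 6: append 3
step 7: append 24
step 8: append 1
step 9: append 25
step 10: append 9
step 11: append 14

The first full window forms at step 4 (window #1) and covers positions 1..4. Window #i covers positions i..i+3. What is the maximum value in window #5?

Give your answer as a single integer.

step 1: append 4 -> window=[4] (not full yet)
step 2: append 21 -> window=[4, 21] (not full yet)
step 3: append 17 -> window=[4, 21, 17] (not full yet)
step 4: append 2 -> window=[4, 21, 17, 2] -> max=21
step 5: append 0 -> window=[21, 17, 2, 0] -> max=21
step 6: append 3 -> window=[17, 2, 0, 3] -> max=17
step 7: append 24 -> window=[2, 0, 3, 24] -> max=24
step 8: append 1 -> window=[0, 3, 24, 1] -> max=24
Window #5 max = 24

Answer: 24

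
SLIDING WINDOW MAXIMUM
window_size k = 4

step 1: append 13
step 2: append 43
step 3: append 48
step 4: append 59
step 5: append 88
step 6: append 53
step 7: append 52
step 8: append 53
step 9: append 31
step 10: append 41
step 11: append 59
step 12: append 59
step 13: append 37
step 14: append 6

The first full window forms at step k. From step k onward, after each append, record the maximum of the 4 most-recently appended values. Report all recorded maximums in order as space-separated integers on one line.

Answer: 59 88 88 88 88 53 53 59 59 59 59

Derivation:
step 1: append 13 -> window=[13] (not full yet)
step 2: append 43 -> window=[13, 43] (not full yet)
step 3: append 48 -> window=[13, 43, 48] (not full yet)
step 4: append 59 -> window=[13, 43, 48, 59] -> max=59
step 5: append 88 -> window=[43, 48, 59, 88] -> max=88
step 6: append 53 -> window=[48, 59, 88, 53] -> max=88
step 7: append 52 -> window=[59, 88, 53, 52] -> max=88
step 8: append 53 -> window=[88, 53, 52, 53] -> max=88
step 9: append 31 -> window=[53, 52, 53, 31] -> max=53
step 10: append 41 -> window=[52, 53, 31, 41] -> max=53
step 11: append 59 -> window=[53, 31, 41, 59] -> max=59
step 12: append 59 -> window=[31, 41, 59, 59] -> max=59
step 13: append 37 -> window=[41, 59, 59, 37] -> max=59
step 14: append 6 -> window=[59, 59, 37, 6] -> max=59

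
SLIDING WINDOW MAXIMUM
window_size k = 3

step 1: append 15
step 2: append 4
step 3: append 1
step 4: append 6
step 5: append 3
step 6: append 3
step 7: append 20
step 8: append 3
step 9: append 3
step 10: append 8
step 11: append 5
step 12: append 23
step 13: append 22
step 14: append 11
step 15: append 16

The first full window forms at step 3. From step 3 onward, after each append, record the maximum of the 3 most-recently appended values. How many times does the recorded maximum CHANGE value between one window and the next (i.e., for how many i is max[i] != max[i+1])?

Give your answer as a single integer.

Answer: 5

Derivation:
step 1: append 15 -> window=[15] (not full yet)
step 2: append 4 -> window=[15, 4] (not full yet)
step 3: append 1 -> window=[15, 4, 1] -> max=15
step 4: append 6 -> window=[4, 1, 6] -> max=6
step 5: append 3 -> window=[1, 6, 3] -> max=6
step 6: append 3 -> window=[6, 3, 3] -> max=6
step 7: append 20 -> window=[3, 3, 20] -> max=20
step 8: append 3 -> window=[3, 20, 3] -> max=20
step 9: append 3 -> window=[20, 3, 3] -> max=20
step 10: append 8 -> window=[3, 3, 8] -> max=8
step 11: append 5 -> window=[3, 8, 5] -> max=8
step 12: append 23 -> window=[8, 5, 23] -> max=23
step 13: append 22 -> window=[5, 23, 22] -> max=23
step 14: append 11 -> window=[23, 22, 11] -> max=23
step 15: append 16 -> window=[22, 11, 16] -> max=22
Recorded maximums: 15 6 6 6 20 20 20 8 8 23 23 23 22
Changes between consecutive maximums: 5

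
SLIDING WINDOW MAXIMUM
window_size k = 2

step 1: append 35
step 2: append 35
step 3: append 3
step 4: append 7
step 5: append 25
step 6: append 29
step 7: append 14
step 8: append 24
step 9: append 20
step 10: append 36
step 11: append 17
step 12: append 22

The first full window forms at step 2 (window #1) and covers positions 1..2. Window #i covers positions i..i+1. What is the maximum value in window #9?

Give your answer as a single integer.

Answer: 36

Derivation:
step 1: append 35 -> window=[35] (not full yet)
step 2: append 35 -> window=[35, 35] -> max=35
step 3: append 3 -> window=[35, 3] -> max=35
step 4: append 7 -> window=[3, 7] -> max=7
step 5: append 25 -> window=[7, 25] -> max=25
step 6: append 29 -> window=[25, 29] -> max=29
step 7: append 14 -> window=[29, 14] -> max=29
step 8: append 24 -> window=[14, 24] -> max=24
step 9: append 20 -> window=[24, 20] -> max=24
step 10: append 36 -> window=[20, 36] -> max=36
Window #9 max = 36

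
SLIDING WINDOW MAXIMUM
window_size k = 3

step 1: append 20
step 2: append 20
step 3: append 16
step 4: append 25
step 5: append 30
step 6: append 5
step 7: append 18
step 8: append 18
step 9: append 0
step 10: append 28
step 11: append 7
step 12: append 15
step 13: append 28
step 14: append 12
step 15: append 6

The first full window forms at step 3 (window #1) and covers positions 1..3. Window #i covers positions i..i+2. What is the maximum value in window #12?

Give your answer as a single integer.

Answer: 28

Derivation:
step 1: append 20 -> window=[20] (not full yet)
step 2: append 20 -> window=[20, 20] (not full yet)
step 3: append 16 -> window=[20, 20, 16] -> max=20
step 4: append 25 -> window=[20, 16, 25] -> max=25
step 5: append 30 -> window=[16, 25, 30] -> max=30
step 6: append 5 -> window=[25, 30, 5] -> max=30
step 7: append 18 -> window=[30, 5, 18] -> max=30
step 8: append 18 -> window=[5, 18, 18] -> max=18
step 9: append 0 -> window=[18, 18, 0] -> max=18
step 10: append 28 -> window=[18, 0, 28] -> max=28
step 11: append 7 -> window=[0, 28, 7] -> max=28
step 12: append 15 -> window=[28, 7, 15] -> max=28
step 13: append 28 -> window=[7, 15, 28] -> max=28
step 14: append 12 -> window=[15, 28, 12] -> max=28
Window #12 max = 28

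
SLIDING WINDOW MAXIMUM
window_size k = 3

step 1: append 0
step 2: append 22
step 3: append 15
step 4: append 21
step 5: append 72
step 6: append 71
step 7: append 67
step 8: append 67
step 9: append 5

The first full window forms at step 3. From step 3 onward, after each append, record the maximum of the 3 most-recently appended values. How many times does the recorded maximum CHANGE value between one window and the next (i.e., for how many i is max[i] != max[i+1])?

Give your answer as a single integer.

step 1: append 0 -> window=[0] (not full yet)
step 2: append 22 -> window=[0, 22] (not full yet)
step 3: append 15 -> window=[0, 22, 15] -> max=22
step 4: append 21 -> window=[22, 15, 21] -> max=22
step 5: append 72 -> window=[15, 21, 72] -> max=72
step 6: append 71 -> window=[21, 72, 71] -> max=72
step 7: append 67 -> window=[72, 71, 67] -> max=72
step 8: append 67 -> window=[71, 67, 67] -> max=71
step 9: append 5 -> window=[67, 67, 5] -> max=67
Recorded maximums: 22 22 72 72 72 71 67
Changes between consecutive maximums: 3

Answer: 3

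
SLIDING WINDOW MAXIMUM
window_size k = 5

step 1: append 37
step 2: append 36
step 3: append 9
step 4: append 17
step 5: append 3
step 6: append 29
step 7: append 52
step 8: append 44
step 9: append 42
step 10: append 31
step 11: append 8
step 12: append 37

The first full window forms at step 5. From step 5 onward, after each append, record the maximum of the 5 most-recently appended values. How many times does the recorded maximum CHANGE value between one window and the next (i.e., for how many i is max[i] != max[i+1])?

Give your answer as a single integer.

Answer: 3

Derivation:
step 1: append 37 -> window=[37] (not full yet)
step 2: append 36 -> window=[37, 36] (not full yet)
step 3: append 9 -> window=[37, 36, 9] (not full yet)
step 4: append 17 -> window=[37, 36, 9, 17] (not full yet)
step 5: append 3 -> window=[37, 36, 9, 17, 3] -> max=37
step 6: append 29 -> window=[36, 9, 17, 3, 29] -> max=36
step 7: append 52 -> window=[9, 17, 3, 29, 52] -> max=52
step 8: append 44 -> window=[17, 3, 29, 52, 44] -> max=52
step 9: append 42 -> window=[3, 29, 52, 44, 42] -> max=52
step 10: append 31 -> window=[29, 52, 44, 42, 31] -> max=52
step 11: append 8 -> window=[52, 44, 42, 31, 8] -> max=52
step 12: append 37 -> window=[44, 42, 31, 8, 37] -> max=44
Recorded maximums: 37 36 52 52 52 52 52 44
Changes between consecutive maximums: 3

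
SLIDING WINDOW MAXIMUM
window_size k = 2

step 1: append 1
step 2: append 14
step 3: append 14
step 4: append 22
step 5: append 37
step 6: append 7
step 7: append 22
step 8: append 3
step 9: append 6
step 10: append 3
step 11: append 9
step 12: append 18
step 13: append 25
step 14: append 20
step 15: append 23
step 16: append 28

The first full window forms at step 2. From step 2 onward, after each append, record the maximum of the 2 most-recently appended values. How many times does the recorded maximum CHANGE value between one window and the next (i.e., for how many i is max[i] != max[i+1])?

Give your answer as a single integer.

step 1: append 1 -> window=[1] (not full yet)
step 2: append 14 -> window=[1, 14] -> max=14
step 3: append 14 -> window=[14, 14] -> max=14
step 4: append 22 -> window=[14, 22] -> max=22
step 5: append 37 -> window=[22, 37] -> max=37
step 6: append 7 -> window=[37, 7] -> max=37
step 7: append 22 -> window=[7, 22] -> max=22
step 8: append 3 -> window=[22, 3] -> max=22
step 9: append 6 -> window=[3, 6] -> max=6
step 10: append 3 -> window=[6, 3] -> max=6
step 11: append 9 -> window=[3, 9] -> max=9
step 12: append 18 -> window=[9, 18] -> max=18
step 13: append 25 -> window=[18, 25] -> max=25
step 14: append 20 -> window=[25, 20] -> max=25
step 15: append 23 -> window=[20, 23] -> max=23
step 16: append 28 -> window=[23, 28] -> max=28
Recorded maximums: 14 14 22 37 37 22 22 6 6 9 18 25 25 23 28
Changes between consecutive maximums: 9

Answer: 9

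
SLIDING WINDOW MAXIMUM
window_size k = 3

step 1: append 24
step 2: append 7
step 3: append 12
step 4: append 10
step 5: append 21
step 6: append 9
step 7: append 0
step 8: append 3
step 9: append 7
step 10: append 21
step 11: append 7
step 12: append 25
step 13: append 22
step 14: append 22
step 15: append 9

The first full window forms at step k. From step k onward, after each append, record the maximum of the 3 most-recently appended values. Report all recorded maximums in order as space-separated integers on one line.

step 1: append 24 -> window=[24] (not full yet)
step 2: append 7 -> window=[24, 7] (not full yet)
step 3: append 12 -> window=[24, 7, 12] -> max=24
step 4: append 10 -> window=[7, 12, 10] -> max=12
step 5: append 21 -> window=[12, 10, 21] -> max=21
step 6: append 9 -> window=[10, 21, 9] -> max=21
step 7: append 0 -> window=[21, 9, 0] -> max=21
step 8: append 3 -> window=[9, 0, 3] -> max=9
step 9: append 7 -> window=[0, 3, 7] -> max=7
step 10: append 21 -> window=[3, 7, 21] -> max=21
step 11: append 7 -> window=[7, 21, 7] -> max=21
step 12: append 25 -> window=[21, 7, 25] -> max=25
step 13: append 22 -> window=[7, 25, 22] -> max=25
step 14: append 22 -> window=[25, 22, 22] -> max=25
step 15: append 9 -> window=[22, 22, 9] -> max=22

Answer: 24 12 21 21 21 9 7 21 21 25 25 25 22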